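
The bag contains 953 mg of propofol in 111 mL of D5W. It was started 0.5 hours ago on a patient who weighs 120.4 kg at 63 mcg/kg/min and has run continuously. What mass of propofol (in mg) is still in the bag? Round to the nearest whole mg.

725 mg

Dose = 63 mcg/kg/min × 120.4 kg = 7585.2 mcg/min
7585.2 mcg/min × 60 min/hr = 455112 mcg/hr
Concentration = 953 mg ÷ 111 mL = 8.585586 mg/mL = 8585.586 mcg/mL
Rate = 455112 mcg/hr ÷ 8585.586 mcg/mL = 53.00885 mL/hr
Volume infused = 53.00885 mL/hr × 0.5 hr = 26.50442 mL
Volume remaining = 111 − 26.50442 = 84.49558 mL
Drug remaining = 84.49558 mL × 8585.586 mcg/mL = 725444 mcg = 725.444 mg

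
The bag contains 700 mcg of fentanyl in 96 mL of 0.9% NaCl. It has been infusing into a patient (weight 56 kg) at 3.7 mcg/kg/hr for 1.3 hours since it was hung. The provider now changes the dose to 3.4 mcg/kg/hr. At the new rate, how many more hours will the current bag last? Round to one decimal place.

Initial rate:
Dose = 3.7 mcg/kg/hr × 56 kg = 207.2 mcg/hr
Concentration = 700 mcg ÷ 96 mL = 7.291667 mcg/mL
Rate = 207.2 mcg/hr ÷ 7.291667 mcg/mL = 28.416 mL/hr
Volume infused so far = 28.416 mL/hr × 1.3 hr = 36.9408 mL
Volume remaining = 96 − 36.9408 = 59.0592 mL
New rate:
Dose = 3.4 mcg/kg/hr × 56 kg = 190.4 mcg/hr
Rate = 190.4 mcg/hr ÷ 7.291667 mcg/mL = 26.112 mL/hr
Time remaining = 59.0592 mL ÷ 26.112 mL/hr = 2.261765 hr

2.3 hours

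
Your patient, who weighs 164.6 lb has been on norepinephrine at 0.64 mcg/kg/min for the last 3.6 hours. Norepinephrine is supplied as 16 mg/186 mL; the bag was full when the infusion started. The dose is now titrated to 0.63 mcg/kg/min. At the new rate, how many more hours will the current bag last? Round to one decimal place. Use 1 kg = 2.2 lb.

2.0 hours

Initial rate:
Weight = 164.6 lb ÷ 2.2 lb/kg = 74.81818 kg
Dose = 0.64 mcg/kg/min × 74.81818 kg = 47.88364 mcg/min
47.88364 mcg/min × 60 min/hr = 2873.018 mcg/hr
Concentration = 16 mg ÷ 186 mL = 0.08602151 mg/mL = 86.02151 mcg/mL
Rate = 2873.018 mcg/hr ÷ 86.02151 mcg/mL = 33.39884 mL/hr
Volume infused so far = 33.39884 mL/hr × 3.6 hr = 120.2358 mL
Volume remaining = 186 − 120.2358 = 65.76419 mL
New rate:
Dose = 0.63 mcg/kg/min × 74.81818 kg = 47.13545 mcg/min
47.13545 mcg/min × 60 min/hr = 2828.127 mcg/hr
Rate = 2828.127 mcg/hr ÷ 86.02151 mcg/mL = 32.87698 mL/hr
Time remaining = 65.76419 mL ÷ 32.87698 mL/hr = 2.000311 hr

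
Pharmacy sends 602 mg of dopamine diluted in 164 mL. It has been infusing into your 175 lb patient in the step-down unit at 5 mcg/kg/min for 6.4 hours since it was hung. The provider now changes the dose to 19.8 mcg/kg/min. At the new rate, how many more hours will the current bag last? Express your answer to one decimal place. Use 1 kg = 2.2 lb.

Initial rate:
Weight = 175 lb ÷ 2.2 lb/kg = 79.54545 kg
Dose = 5 mcg/kg/min × 79.54545 kg = 397.7273 mcg/min
397.7273 mcg/min × 60 min/hr = 23863.64 mcg/hr
Concentration = 602 mg ÷ 164 mL = 3.670732 mg/mL = 3670.732 mcg/mL
Rate = 23863.64 mcg/hr ÷ 3670.732 mcg/mL = 6.501057 mL/hr
Volume infused so far = 6.501057 mL/hr × 6.4 hr = 41.60677 mL
Volume remaining = 164 − 41.60677 = 122.3932 mL
New rate:
Dose = 19.8 mcg/kg/min × 79.54545 kg = 1575 mcg/min
1575 mcg/min × 60 min/hr = 94500 mcg/hr
Rate = 94500 mcg/hr ÷ 3670.732 mcg/mL = 25.74419 mL/hr
Time remaining = 122.3932 mL ÷ 25.74419 mL/hr = 4.754209 hr

4.8 hours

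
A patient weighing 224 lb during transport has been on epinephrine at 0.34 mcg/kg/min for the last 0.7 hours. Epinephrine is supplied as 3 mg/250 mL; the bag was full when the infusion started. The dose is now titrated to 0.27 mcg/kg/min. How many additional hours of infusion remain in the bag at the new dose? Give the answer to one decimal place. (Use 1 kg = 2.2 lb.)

Initial rate:
Weight = 224 lb ÷ 2.2 lb/kg = 101.8182 kg
Dose = 0.34 mcg/kg/min × 101.8182 kg = 34.61818 mcg/min
34.61818 mcg/min × 60 min/hr = 2077.091 mcg/hr
Concentration = 3 mg ÷ 250 mL = 0.012 mg/mL = 12 mcg/mL
Rate = 2077.091 mcg/hr ÷ 12 mcg/mL = 173.0909 mL/hr
Volume infused so far = 173.0909 mL/hr × 0.7 hr = 121.1636 mL
Volume remaining = 250 − 121.1636 = 128.8364 mL
New rate:
Dose = 0.27 mcg/kg/min × 101.8182 kg = 27.49091 mcg/min
27.49091 mcg/min × 60 min/hr = 1649.455 mcg/hr
Rate = 1649.455 mcg/hr ÷ 12 mcg/mL = 137.4545 mL/hr
Time remaining = 128.8364 mL ÷ 137.4545 mL/hr = 0.9373016 hr

0.9 hours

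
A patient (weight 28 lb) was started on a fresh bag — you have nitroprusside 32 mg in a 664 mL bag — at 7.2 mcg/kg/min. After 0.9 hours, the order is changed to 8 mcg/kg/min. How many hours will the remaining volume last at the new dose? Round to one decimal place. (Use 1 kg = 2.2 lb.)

4.4 hours

Initial rate:
Weight = 28 lb ÷ 2.2 lb/kg = 12.72727 kg
Dose = 7.2 mcg/kg/min × 12.72727 kg = 91.63636 mcg/min
91.63636 mcg/min × 60 min/hr = 5498.182 mcg/hr
Concentration = 32 mg ÷ 664 mL = 0.04819277 mg/mL = 48.19277 mcg/mL
Rate = 5498.182 mcg/hr ÷ 48.19277 mcg/mL = 114.0873 mL/hr
Volume infused so far = 114.0873 mL/hr × 0.9 hr = 102.6785 mL
Volume remaining = 664 − 102.6785 = 561.3215 mL
New rate:
Dose = 8 mcg/kg/min × 12.72727 kg = 101.8182 mcg/min
101.8182 mcg/min × 60 min/hr = 6109.091 mcg/hr
Rate = 6109.091 mcg/hr ÷ 48.19277 mcg/mL = 126.7636 mL/hr
Time remaining = 561.3215 mL ÷ 126.7636 mL/hr = 4.428095 hr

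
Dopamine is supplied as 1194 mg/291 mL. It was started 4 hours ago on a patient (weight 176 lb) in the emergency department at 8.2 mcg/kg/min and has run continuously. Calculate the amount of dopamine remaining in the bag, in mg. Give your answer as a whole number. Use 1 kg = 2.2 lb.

1037 mg

Weight = 176 lb ÷ 2.2 lb/kg = 80 kg
Dose = 8.2 mcg/kg/min × 80 kg = 656 mcg/min
656 mcg/min × 60 min/hr = 39360 mcg/hr
Concentration = 1194 mg ÷ 291 mL = 4.103093 mg/mL = 4103.093 mcg/mL
Rate = 39360 mcg/hr ÷ 4103.093 mcg/mL = 9.592764 mL/hr
Volume infused = 9.592764 mL/hr × 4 hr = 38.37106 mL
Volume remaining = 291 − 38.37106 = 252.6289 mL
Drug remaining = 252.6289 mL × 4103.093 mcg/mL = 1036560 mcg = 1036.56 mg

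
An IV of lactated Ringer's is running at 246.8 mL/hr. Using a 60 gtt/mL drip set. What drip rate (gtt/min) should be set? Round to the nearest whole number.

247 gtt/min

246.8 mL/hr ÷ 60 min/hr = 4.113333 mL/min
4.113333 mL/min × 60 gtt/mL = 246.8 gtt/min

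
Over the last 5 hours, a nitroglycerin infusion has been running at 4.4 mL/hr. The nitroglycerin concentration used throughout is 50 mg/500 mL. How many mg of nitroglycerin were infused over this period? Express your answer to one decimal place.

2.2 mg

Concentration = 50 mg ÷ 500 mL = 0.1 mg/mL = 100 mcg/mL
Drug rate = 4.4 mL/hr × 100 mcg/mL = 440 mcg/hr
Total = 440 mcg/hr × 5 hr = 2200 mcg = 2.2 mg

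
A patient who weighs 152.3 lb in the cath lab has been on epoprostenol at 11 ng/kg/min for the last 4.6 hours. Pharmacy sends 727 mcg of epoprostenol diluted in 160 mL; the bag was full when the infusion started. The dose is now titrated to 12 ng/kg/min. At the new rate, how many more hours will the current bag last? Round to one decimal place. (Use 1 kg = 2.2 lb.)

Initial rate:
Weight = 152.3 lb ÷ 2.2 lb/kg = 69.22727 kg
Dose = 11 ng/kg/min × 69.22727 kg = 761.5 ng/min
761.5 ng/min × 60 min/hr = 45690 ng/hr
Concentration = 727 mcg ÷ 160 mL = 4.54375 mcg/mL = 4543.75 ng/mL
Rate = 45690 ng/hr ÷ 4543.75 ng/mL = 10.05557 mL/hr
Volume infused so far = 10.05557 mL/hr × 4.6 hr = 46.25563 mL
Volume remaining = 160 − 46.25563 = 113.7444 mL
New rate:
Dose = 12 ng/kg/min × 69.22727 kg = 830.7273 ng/min
830.7273 ng/min × 60 min/hr = 49843.64 ng/hr
Rate = 49843.64 ng/hr ÷ 4543.75 ng/mL = 10.96971 mL/hr
Time remaining = 113.7444 mL ÷ 10.96971 mL/hr = 10.36895 hr

10.4 hours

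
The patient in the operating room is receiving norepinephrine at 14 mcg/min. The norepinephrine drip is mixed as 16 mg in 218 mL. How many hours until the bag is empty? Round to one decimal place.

14 mcg/min × 60 min/hr = 840 mcg/hr
Concentration = 16 mg ÷ 218 mL = 0.0733945 mg/mL = 73.3945 mcg/mL
Rate = 840 mcg/hr ÷ 73.3945 mcg/mL = 11.445 mL/hr
Duration = 218 mL ÷ 11.445 mL/hr = 19.04762 hr

19.0 hours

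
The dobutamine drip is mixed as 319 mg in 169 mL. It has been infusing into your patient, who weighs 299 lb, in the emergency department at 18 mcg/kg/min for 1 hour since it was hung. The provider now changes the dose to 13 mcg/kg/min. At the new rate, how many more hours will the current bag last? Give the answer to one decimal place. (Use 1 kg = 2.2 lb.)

1.6 hours

Initial rate:
Weight = 299 lb ÷ 2.2 lb/kg = 135.9091 kg
Dose = 18 mcg/kg/min × 135.9091 kg = 2446.364 mcg/min
2446.364 mcg/min × 60 min/hr = 146781.8 mcg/hr
Concentration = 319 mg ÷ 169 mL = 1.887574 mg/mL = 1887.574 mcg/mL
Rate = 146781.8 mcg/hr ÷ 1887.574 mcg/mL = 77.76215 mL/hr
Volume infused so far = 77.76215 mL/hr × 1 hr = 77.76215 mL
Volume remaining = 169 − 77.76215 = 91.23785 mL
New rate:
Dose = 13 mcg/kg/min × 135.9091 kg = 1766.818 mcg/min
1766.818 mcg/min × 60 min/hr = 106009.1 mcg/hr
Rate = 106009.1 mcg/hr ÷ 1887.574 mcg/mL = 56.16156 mL/hr
Time remaining = 91.23785 mL ÷ 56.16156 mL/hr = 1.624561 hr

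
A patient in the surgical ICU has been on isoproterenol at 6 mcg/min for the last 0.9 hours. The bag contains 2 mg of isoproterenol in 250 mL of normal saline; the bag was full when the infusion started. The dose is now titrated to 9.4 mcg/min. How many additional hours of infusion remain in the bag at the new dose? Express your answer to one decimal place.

Initial rate:
6 mcg/min × 60 min/hr = 360 mcg/hr
Concentration = 2 mg ÷ 250 mL = 0.008 mg/mL = 8 mcg/mL
Rate = 360 mcg/hr ÷ 8 mcg/mL = 45 mL/hr
Volume infused so far = 45 mL/hr × 0.9 hr = 40.5 mL
Volume remaining = 250 − 40.5 = 209.5 mL
New rate:
9.4 mcg/min × 60 min/hr = 564 mcg/hr
Rate = 564 mcg/hr ÷ 8 mcg/mL = 70.5 mL/hr
Time remaining = 209.5 mL ÷ 70.5 mL/hr = 2.971631 hr

3.0 hours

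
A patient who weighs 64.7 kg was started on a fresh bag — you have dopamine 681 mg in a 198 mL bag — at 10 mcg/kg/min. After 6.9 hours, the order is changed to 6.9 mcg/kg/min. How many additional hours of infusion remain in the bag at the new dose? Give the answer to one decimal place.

15.4 hours

Initial rate:
Dose = 10 mcg/kg/min × 64.7 kg = 647 mcg/min
647 mcg/min × 60 min/hr = 38820 mcg/hr
Concentration = 681 mg ÷ 198 mL = 3.439394 mg/mL = 3439.394 mcg/mL
Rate = 38820 mcg/hr ÷ 3439.394 mcg/mL = 11.28687 mL/hr
Volume infused so far = 11.28687 mL/hr × 6.9 hr = 77.87942 mL
Volume remaining = 198 − 77.87942 = 120.1206 mL
New rate:
Dose = 6.9 mcg/kg/min × 64.7 kg = 446.43 mcg/min
446.43 mcg/min × 60 min/hr = 26785.8 mcg/hr
Rate = 26785.8 mcg/hr ÷ 3439.394 mcg/mL = 7.787942 mL/hr
Time remaining = 120.1206 mL ÷ 7.787942 mL/hr = 15.42392 hr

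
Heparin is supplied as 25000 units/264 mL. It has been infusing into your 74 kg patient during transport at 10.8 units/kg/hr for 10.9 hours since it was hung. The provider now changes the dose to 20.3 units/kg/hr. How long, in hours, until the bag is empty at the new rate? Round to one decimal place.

Initial rate:
Dose = 10.8 units/kg/hr × 74 kg = 799.2 units/hr
Concentration = 25000 units ÷ 264 mL = 94.69697 units/mL
Rate = 799.2 units/hr ÷ 94.69697 units/mL = 8.439552 mL/hr
Volume infused so far = 8.439552 mL/hr × 10.9 hr = 91.99112 mL
Volume remaining = 264 − 91.99112 = 172.0089 mL
New rate:
Dose = 20.3 units/kg/hr × 74 kg = 1502.2 units/hr
Rate = 1502.2 units/hr ÷ 94.69697 units/mL = 15.86323 mL/hr
Time remaining = 172.0089 mL ÷ 15.86323 mL/hr = 10.84324 hr

10.8 hours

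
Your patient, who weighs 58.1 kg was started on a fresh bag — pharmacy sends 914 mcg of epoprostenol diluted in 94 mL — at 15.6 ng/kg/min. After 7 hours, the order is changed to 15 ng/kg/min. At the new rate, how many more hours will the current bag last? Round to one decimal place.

Initial rate:
Dose = 15.6 ng/kg/min × 58.1 kg = 906.36 ng/min
906.36 ng/min × 60 min/hr = 54381.6 ng/hr
Concentration = 914 mcg ÷ 94 mL = 9.723404 mcg/mL = 9723.404 ng/mL
Rate = 54381.6 ng/hr ÷ 9723.404 ng/mL = 5.592856 mL/hr
Volume infused so far = 5.592856 mL/hr × 7 hr = 39.14999 mL
Volume remaining = 94 − 39.14999 = 54.85001 mL
New rate:
Dose = 15 ng/kg/min × 58.1 kg = 871.5 ng/min
871.5 ng/min × 60 min/hr = 52290 ng/hr
Rate = 52290 ng/hr ÷ 9723.404 ng/mL = 5.377746 mL/hr
Time remaining = 54.85001 mL ÷ 5.377746 mL/hr = 10.19944 hr

10.2 hours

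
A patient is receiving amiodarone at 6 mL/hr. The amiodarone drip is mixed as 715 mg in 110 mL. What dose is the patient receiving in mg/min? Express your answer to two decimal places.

0.65 mg/min

Concentration = 715 mg ÷ 110 mL = 6.5 mg/mL
Drug rate = 6 mL/hr × 6.5 mg/mL = 39 mg/hr
39 mg/hr ÷ 60 min/hr = 0.65 mg/min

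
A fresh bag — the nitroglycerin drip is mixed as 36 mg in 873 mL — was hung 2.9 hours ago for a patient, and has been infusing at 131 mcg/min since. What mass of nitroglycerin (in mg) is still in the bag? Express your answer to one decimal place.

13.2 mg

131 mcg/min × 60 min/hr = 7860 mcg/hr
Concentration = 36 mg ÷ 873 mL = 0.04123711 mg/mL = 41.23711 mcg/mL
Rate = 7860 mcg/hr ÷ 41.23711 mcg/mL = 190.605 mL/hr
Volume infused = 190.605 mL/hr × 2.9 hr = 552.7545 mL
Volume remaining = 873 − 552.7545 = 320.2455 mL
Drug remaining = 320.2455 mL × 41.23711 mcg/mL = 13206 mcg = 13.206 mg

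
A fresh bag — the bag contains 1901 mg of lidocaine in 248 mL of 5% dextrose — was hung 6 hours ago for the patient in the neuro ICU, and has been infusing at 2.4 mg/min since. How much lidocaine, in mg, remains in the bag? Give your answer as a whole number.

1037 mg

2.4 mg/min × 60 min/hr = 144 mg/hr
Concentration = 1901 mg ÷ 248 mL = 7.665323 mg/mL
Rate = 144 mg/hr ÷ 7.665323 mg/mL = 18.7859 mL/hr
Volume infused = 18.7859 mL/hr × 6 hr = 112.7154 mL
Volume remaining = 248 − 112.7154 = 135.2846 mL
Drug remaining = 135.2846 mL × 7.665323 mg/mL = 1037 mg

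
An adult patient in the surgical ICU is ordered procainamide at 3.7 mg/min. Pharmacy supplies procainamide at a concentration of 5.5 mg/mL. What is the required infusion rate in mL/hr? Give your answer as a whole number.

40 mL/hr

3.7 mg/min × 60 min/hr = 222 mg/hr
Rate = 222 mg/hr ÷ 5.5 mg/mL = 40.36364 mL/hr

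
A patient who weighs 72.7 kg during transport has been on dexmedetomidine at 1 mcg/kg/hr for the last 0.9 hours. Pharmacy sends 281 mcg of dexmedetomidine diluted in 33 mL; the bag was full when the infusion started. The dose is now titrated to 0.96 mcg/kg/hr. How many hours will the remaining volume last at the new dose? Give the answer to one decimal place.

3.1 hours

Initial rate:
Dose = 1 mcg/kg/hr × 72.7 kg = 72.7 mcg/hr
Concentration = 281 mcg ÷ 33 mL = 8.515152 mcg/mL
Rate = 72.7 mcg/hr ÷ 8.515152 mcg/mL = 8.537722 mL/hr
Volume infused so far = 8.537722 mL/hr × 0.9 hr = 7.68395 mL
Volume remaining = 33 − 7.68395 = 25.31605 mL
New rate:
Dose = 0.96 mcg/kg/hr × 72.7 kg = 69.792 mcg/hr
Rate = 69.792 mcg/hr ÷ 8.515152 mcg/mL = 8.196214 mL/hr
Time remaining = 25.31605 mL ÷ 8.196214 mL/hr = 3.088749 hr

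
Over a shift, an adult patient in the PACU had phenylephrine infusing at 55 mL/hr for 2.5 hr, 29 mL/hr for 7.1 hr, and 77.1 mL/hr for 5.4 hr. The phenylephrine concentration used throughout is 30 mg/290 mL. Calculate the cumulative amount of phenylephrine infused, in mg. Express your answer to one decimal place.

78.6 mg

Concentration = 30 mg ÷ 290 mL = 0.1034483 mg/mL
Stage 1: 55 mL/hr × 2.5 hr = 137.5 mL → 137.5 mL × 0.1034483 mg/mL = 14.22414 mg
Stage 2: 29 mL/hr × 7.1 hr = 205.9 mL → 205.9 mL × 0.1034483 mg/mL = 21.3 mg
Stage 3: 77.1 mL/hr × 5.4 hr = 416.34 mL → 416.34 mL × 0.1034483 mg/mL = 43.06966 mg
Total = 14.22414 + 21.3 + 43.06966 = 78.59379 mg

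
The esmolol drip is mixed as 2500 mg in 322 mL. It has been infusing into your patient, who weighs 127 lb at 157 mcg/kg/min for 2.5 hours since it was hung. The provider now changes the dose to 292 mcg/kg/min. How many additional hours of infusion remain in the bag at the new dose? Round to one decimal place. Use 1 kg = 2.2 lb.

Initial rate:
Weight = 127 lb ÷ 2.2 lb/kg = 57.72727 kg
Dose = 157 mcg/kg/min × 57.72727 kg = 9063.182 mcg/min
9063.182 mcg/min × 60 min/hr = 543790.9 mcg/hr
Concentration = 2500 mg ÷ 322 mL = 7.763975 mg/mL = 7763.975 mcg/mL
Rate = 543790.9 mcg/hr ÷ 7763.975 mcg/mL = 70.04027 mL/hr
Volume infused so far = 70.04027 mL/hr × 2.5 hr = 175.1007 mL
Volume remaining = 322 − 175.1007 = 146.8993 mL
New rate:
Dose = 292 mcg/kg/min × 57.72727 kg = 16856.36 mcg/min
16856.36 mcg/min × 60 min/hr = 1011382 mcg/hr
Rate = 1011382 mcg/hr ÷ 7763.975 mcg/mL = 130.266 mL/hr
Time remaining = 146.8993 mL ÷ 130.266 mL/hr = 1.127688 hr

1.1 hours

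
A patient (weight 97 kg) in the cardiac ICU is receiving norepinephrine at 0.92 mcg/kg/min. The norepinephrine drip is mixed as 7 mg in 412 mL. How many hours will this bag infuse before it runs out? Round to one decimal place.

1.3 hours

Dose = 0.92 mcg/kg/min × 97 kg = 89.24 mcg/min
89.24 mcg/min × 60 min/hr = 5354.4 mcg/hr
Concentration = 7 mg ÷ 412 mL = 0.01699029 mg/mL = 16.99029 mcg/mL
Rate = 5354.4 mcg/hr ÷ 16.99029 mcg/mL = 315.1447 mL/hr
Duration = 412 mL ÷ 315.1447 mL/hr = 1.307336 hr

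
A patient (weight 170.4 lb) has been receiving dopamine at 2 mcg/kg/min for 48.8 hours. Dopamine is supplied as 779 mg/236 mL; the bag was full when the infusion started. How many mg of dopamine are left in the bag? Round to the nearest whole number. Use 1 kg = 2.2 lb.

325 mg

Weight = 170.4 lb ÷ 2.2 lb/kg = 77.45455 kg
Dose = 2 mcg/kg/min × 77.45455 kg = 154.9091 mcg/min
154.9091 mcg/min × 60 min/hr = 9294.545 mcg/hr
Concentration = 779 mg ÷ 236 mL = 3.300847 mg/mL = 3300.847 mcg/mL
Rate = 9294.545 mcg/hr ÷ 3300.847 mcg/mL = 2.815806 mL/hr
Volume infused = 2.815806 mL/hr × 48.8 hr = 137.4113 mL
Volume remaining = 236 − 137.4113 = 98.58868 mL
Drug remaining = 98.58868 mL × 3300.847 mcg/mL = 325426.2 mcg = 325.4262 mg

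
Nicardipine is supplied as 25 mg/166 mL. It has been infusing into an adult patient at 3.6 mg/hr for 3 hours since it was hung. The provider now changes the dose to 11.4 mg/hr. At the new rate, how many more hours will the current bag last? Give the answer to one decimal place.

Initial rate:
Concentration = 25 mg ÷ 166 mL = 0.1506024 mg/mL
Rate = 3.6 mg/hr ÷ 0.1506024 mg/mL = 23.904 mL/hr
Volume infused so far = 23.904 mL/hr × 3 hr = 71.712 mL
Volume remaining = 166 − 71.712 = 94.288 mL
New rate:
Rate = 11.4 mg/hr ÷ 0.1506024 mg/mL = 75.696 mL/hr
Time remaining = 94.288 mL ÷ 75.696 mL/hr = 1.245614 hr

1.2 hours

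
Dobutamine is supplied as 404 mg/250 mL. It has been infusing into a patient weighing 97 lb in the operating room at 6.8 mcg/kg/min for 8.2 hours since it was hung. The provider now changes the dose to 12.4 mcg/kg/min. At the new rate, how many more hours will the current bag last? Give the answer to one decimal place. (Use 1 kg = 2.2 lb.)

Initial rate:
Weight = 97 lb ÷ 2.2 lb/kg = 44.09091 kg
Dose = 6.8 mcg/kg/min × 44.09091 kg = 299.8182 mcg/min
299.8182 mcg/min × 60 min/hr = 17989.09 mcg/hr
Concentration = 404 mg ÷ 250 mL = 1.616 mg/mL = 1616 mcg/mL
Rate = 17989.09 mcg/hr ÷ 1616 mcg/mL = 11.13186 mL/hr
Volume infused so far = 11.13186 mL/hr × 8.2 hr = 91.28128 mL
Volume remaining = 250 − 91.28128 = 158.7187 mL
New rate:
Dose = 12.4 mcg/kg/min × 44.09091 kg = 546.7273 mcg/min
546.7273 mcg/min × 60 min/hr = 32803.64 mcg/hr
Rate = 32803.64 mcg/hr ÷ 1616 mcg/mL = 20.29928 mL/hr
Time remaining = 158.7187 mL ÷ 20.29928 mL/hr = 7.818934 hr

7.8 hours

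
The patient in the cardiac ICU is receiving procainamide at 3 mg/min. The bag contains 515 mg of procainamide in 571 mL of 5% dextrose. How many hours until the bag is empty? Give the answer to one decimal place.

2.9 hours

3 mg/min × 60 min/hr = 180 mg/hr
Concentration = 515 mg ÷ 571 mL = 0.9019264 mg/mL
Rate = 180 mg/hr ÷ 0.9019264 mg/mL = 199.5728 mL/hr
Duration = 571 mL ÷ 199.5728 mL/hr = 2.861111 hr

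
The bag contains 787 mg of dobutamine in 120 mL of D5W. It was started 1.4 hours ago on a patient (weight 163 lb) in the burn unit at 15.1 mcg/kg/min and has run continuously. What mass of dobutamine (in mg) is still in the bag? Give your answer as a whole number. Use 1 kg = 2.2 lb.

693 mg

Weight = 163 lb ÷ 2.2 lb/kg = 74.09091 kg
Dose = 15.1 mcg/kg/min × 74.09091 kg = 1118.773 mcg/min
1118.773 mcg/min × 60 min/hr = 67126.36 mcg/hr
Concentration = 787 mg ÷ 120 mL = 6.558333 mg/mL = 6558.333 mcg/mL
Rate = 67126.36 mcg/hr ÷ 6558.333 mcg/mL = 10.23528 mL/hr
Volume infused = 10.23528 mL/hr × 1.4 hr = 14.32939 mL
Volume remaining = 120 − 14.32939 = 105.6706 mL
Drug remaining = 105.6706 mL × 6558.333 mcg/mL = 693023.1 mcg = 693.0231 mg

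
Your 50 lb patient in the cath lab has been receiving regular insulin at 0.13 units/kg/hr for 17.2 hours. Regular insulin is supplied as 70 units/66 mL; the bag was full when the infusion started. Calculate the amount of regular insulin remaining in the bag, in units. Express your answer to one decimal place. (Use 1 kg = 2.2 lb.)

Weight = 50 lb ÷ 2.2 lb/kg = 22.72727 kg
Dose = 0.13 units/kg/hr × 22.72727 kg = 2.954545 units/hr
Concentration = 70 units ÷ 66 mL = 1.060606 units/mL
Rate = 2.954545 units/hr ÷ 1.060606 units/mL = 2.785714 mL/hr
Volume infused = 2.785714 mL/hr × 17.2 hr = 47.91429 mL
Volume remaining = 66 − 47.91429 = 18.08571 mL
Drug remaining = 18.08571 mL × 1.060606 units/mL = 19.18182 units

19.2 units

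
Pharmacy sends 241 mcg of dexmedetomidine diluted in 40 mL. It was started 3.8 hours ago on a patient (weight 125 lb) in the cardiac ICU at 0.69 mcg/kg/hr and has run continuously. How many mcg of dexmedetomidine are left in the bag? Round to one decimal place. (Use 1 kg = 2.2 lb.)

Weight = 125 lb ÷ 2.2 lb/kg = 56.81818 kg
Dose = 0.69 mcg/kg/hr × 56.81818 kg = 39.20455 mcg/hr
Concentration = 241 mcg ÷ 40 mL = 6.025 mcg/mL
Rate = 39.20455 mcg/hr ÷ 6.025 mcg/mL = 6.506978 mL/hr
Volume infused = 6.506978 mL/hr × 3.8 hr = 24.72652 mL
Volume remaining = 40 − 24.72652 = 15.27348 mL
Drug remaining = 15.27348 mL × 6.025 mcg/mL = 92.02273 mcg

92.0 mcg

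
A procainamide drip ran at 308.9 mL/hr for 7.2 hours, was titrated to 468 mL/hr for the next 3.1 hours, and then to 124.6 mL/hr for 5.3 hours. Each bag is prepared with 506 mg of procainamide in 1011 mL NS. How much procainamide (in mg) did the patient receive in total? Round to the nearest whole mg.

Concentration = 506 mg ÷ 1011 mL = 0.5004946 mg/mL
Stage 1: 308.9 mL/hr × 7.2 hr = 2224.08 mL → 2224.08 mL × 0.5004946 mg/mL = 1113.14 mg
Stage 2: 468 mL/hr × 3.1 hr = 1450.8 mL → 1450.8 mL × 0.5004946 mg/mL = 726.1175 mg
Stage 3: 124.6 mL/hr × 5.3 hr = 660.38 mL → 660.38 mL × 0.5004946 mg/mL = 330.5166 mg
Total = 1113.14 + 726.1175 + 330.5166 = 2169.774 mg

2170 mg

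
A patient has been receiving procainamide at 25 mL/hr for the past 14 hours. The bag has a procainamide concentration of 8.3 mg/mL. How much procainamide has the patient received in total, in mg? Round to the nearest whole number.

2905 mg

Drug rate = 25 mL/hr × 8.3 mg/mL = 207.5 mg/hr
Total = 207.5 mg/hr × 14 hr = 2905 mg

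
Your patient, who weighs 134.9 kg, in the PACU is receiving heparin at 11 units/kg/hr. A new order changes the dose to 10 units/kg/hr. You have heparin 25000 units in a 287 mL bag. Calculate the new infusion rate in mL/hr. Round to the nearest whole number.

15 mL/hr

Dose = 10 units/kg/hr × 134.9 kg = 1349 units/hr
Concentration = 25000 units ÷ 287 mL = 87.10801 units/mL
Rate = 1349 units/hr ÷ 87.10801 units/mL = 15.48652 mL/hr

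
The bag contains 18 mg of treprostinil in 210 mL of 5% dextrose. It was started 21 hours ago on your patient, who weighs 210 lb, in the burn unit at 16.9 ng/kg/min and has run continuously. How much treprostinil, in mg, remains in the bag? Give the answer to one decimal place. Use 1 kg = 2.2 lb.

16.0 mg

Weight = 210 lb ÷ 2.2 lb/kg = 95.45455 kg
Dose = 16.9 ng/kg/min × 95.45455 kg = 1613.182 ng/min
1613.182 ng/min × 60 min/hr = 96790.91 ng/hr
Concentration = 18 mg ÷ 210 mL = 0.08571429 mg/mL = 85714.29 ng/mL
Rate = 96790.91 ng/hr ÷ 85714.29 ng/mL = 1.129227 mL/hr
Volume infused = 1.129227 mL/hr × 21 hr = 23.71377 mL
Volume remaining = 210 − 23.71377 = 186.2862 mL
Drug remaining = 186.2862 mL × 85714.29 ng/mL = 15967391 ng = 15.96739 mg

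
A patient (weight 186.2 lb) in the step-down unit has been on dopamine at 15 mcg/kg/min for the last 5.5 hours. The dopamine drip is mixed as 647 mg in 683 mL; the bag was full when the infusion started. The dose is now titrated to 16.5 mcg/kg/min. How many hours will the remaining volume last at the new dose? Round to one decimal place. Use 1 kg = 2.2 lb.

2.7 hours

Initial rate:
Weight = 186.2 lb ÷ 2.2 lb/kg = 84.63636 kg
Dose = 15 mcg/kg/min × 84.63636 kg = 1269.545 mcg/min
1269.545 mcg/min × 60 min/hr = 76172.73 mcg/hr
Concentration = 647 mg ÷ 683 mL = 0.9472914 mg/mL = 947.2914 mcg/mL
Rate = 76172.73 mcg/hr ÷ 947.2914 mcg/mL = 80.41109 mL/hr
Volume infused so far = 80.41109 mL/hr × 5.5 hr = 442.261 mL
Volume remaining = 683 − 442.261 = 240.739 mL
New rate:
Dose = 16.5 mcg/kg/min × 84.63636 kg = 1396.5 mcg/min
1396.5 mcg/min × 60 min/hr = 83790 mcg/hr
Rate = 83790 mcg/hr ÷ 947.2914 mcg/mL = 88.45219 mL/hr
Time remaining = 240.739 mL ÷ 88.45219 mL/hr = 2.721685 hr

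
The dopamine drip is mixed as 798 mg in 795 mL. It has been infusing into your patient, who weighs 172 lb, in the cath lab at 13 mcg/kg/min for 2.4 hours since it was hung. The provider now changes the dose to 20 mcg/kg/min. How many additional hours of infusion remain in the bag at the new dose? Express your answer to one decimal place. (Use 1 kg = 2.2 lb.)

Initial rate:
Weight = 172 lb ÷ 2.2 lb/kg = 78.18182 kg
Dose = 13 mcg/kg/min × 78.18182 kg = 1016.364 mcg/min
1016.364 mcg/min × 60 min/hr = 60981.82 mcg/hr
Concentration = 798 mg ÷ 795 mL = 1.003774 mg/mL = 1003.774 mcg/mL
Rate = 60981.82 mcg/hr ÷ 1003.774 mcg/mL = 60.75256 mL/hr
Volume infused so far = 60.75256 mL/hr × 2.4 hr = 145.8062 mL
Volume remaining = 795 − 145.8062 = 649.1938 mL
New rate:
Dose = 20 mcg/kg/min × 78.18182 kg = 1563.636 mcg/min
1563.636 mcg/min × 60 min/hr = 93818.18 mcg/hr
Rate = 93818.18 mcg/hr ÷ 1003.774 mcg/mL = 93.46548 mL/hr
Time remaining = 649.1938 mL ÷ 93.46548 mL/hr = 6.945814 hr

6.9 hours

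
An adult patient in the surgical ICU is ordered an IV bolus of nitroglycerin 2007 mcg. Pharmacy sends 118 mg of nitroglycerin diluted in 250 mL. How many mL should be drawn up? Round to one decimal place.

Concentration = 118 mg ÷ 250 mL = 0.472 mg/mL = 472 mcg/mL
Volume = 2007 mcg ÷ 472 mcg/mL = 4.252119 mL

4.3 mL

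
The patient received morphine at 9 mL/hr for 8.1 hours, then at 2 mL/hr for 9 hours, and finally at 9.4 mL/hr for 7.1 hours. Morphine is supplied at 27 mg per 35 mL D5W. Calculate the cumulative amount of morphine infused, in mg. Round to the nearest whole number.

122 mg

Concentration = 27 mg ÷ 35 mL = 0.7714286 mg/mL
Stage 1: 9 mL/hr × 8.1 hr = 72.9 mL → 72.9 mL × 0.7714286 mg/mL = 56.23714 mg
Stage 2: 2 mL/hr × 9 hr = 18 mL → 18 mL × 0.7714286 mg/mL = 13.88571 mg
Stage 3: 9.4 mL/hr × 7.1 hr = 66.74 mL → 66.74 mL × 0.7714286 mg/mL = 51.48514 mg
Total = 56.23714 + 13.88571 + 51.48514 = 121.608 mg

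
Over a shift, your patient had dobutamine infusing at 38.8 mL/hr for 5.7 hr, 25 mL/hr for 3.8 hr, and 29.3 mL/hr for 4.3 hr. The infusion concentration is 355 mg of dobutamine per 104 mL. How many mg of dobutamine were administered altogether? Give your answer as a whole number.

1509 mg

Concentration = 355 mg ÷ 104 mL = 3.413462 mg/mL
Stage 1: 38.8 mL/hr × 5.7 hr = 221.16 mL → 221.16 mL × 3.413462 mg/mL = 754.9212 mg
Stage 2: 25 mL/hr × 3.8 hr = 95 mL → 95 mL × 3.413462 mg/mL = 324.2788 mg
Stage 3: 29.3 mL/hr × 4.3 hr = 125.99 mL → 125.99 mL × 3.413462 mg/mL = 430.062 mg
Total = 754.9212 + 324.2788 + 430.062 = 1509.262 mg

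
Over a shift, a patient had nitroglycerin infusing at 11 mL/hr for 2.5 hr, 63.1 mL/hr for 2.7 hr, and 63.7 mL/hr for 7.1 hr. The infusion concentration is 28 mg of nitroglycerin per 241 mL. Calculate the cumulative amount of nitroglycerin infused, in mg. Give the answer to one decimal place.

75.5 mg

Concentration = 28 mg ÷ 241 mL = 0.1161826 mg/mL
Stage 1: 11 mL/hr × 2.5 hr = 27.5 mL → 27.5 mL × 0.1161826 mg/mL = 3.195021 mg
Stage 2: 63.1 mL/hr × 2.7 hr = 170.37 mL → 170.37 mL × 0.1161826 mg/mL = 19.79402 mg
Stage 3: 63.7 mL/hr × 7.1 hr = 452.27 mL → 452.27 mL × 0.1161826 mg/mL = 52.54589 mg
Total = 3.195021 + 19.79402 + 52.54589 = 75.53494 mg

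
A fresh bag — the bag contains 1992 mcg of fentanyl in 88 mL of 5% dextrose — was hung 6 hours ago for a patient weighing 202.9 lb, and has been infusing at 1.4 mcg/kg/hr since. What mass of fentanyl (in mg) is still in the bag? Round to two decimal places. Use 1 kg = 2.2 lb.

1.22 mg

Weight = 202.9 lb ÷ 2.2 lb/kg = 92.22727 kg
Dose = 1.4 mcg/kg/hr × 92.22727 kg = 129.1182 mcg/hr
Concentration = 1992 mcg ÷ 88 mL = 22.63636 mcg/mL
Rate = 129.1182 mcg/hr ÷ 22.63636 mcg/mL = 5.704016 mL/hr
Volume infused = 5.704016 mL/hr × 6 hr = 34.2241 mL
Volume remaining = 88 − 34.2241 = 53.7759 mL
Drug remaining = 53.7759 mL × 22.63636 mcg/mL = 1217.291 mcg = 1.217291 mg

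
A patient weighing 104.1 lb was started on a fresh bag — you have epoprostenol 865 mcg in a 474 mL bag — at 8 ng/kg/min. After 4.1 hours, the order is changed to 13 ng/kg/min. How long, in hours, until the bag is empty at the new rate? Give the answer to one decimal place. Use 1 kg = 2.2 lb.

20.9 hours

Initial rate:
Weight = 104.1 lb ÷ 2.2 lb/kg = 47.31818 kg
Dose = 8 ng/kg/min × 47.31818 kg = 378.5455 ng/min
378.5455 ng/min × 60 min/hr = 22712.73 ng/hr
Concentration = 865 mcg ÷ 474 mL = 1.824895 mcg/mL = 1824.895 ng/mL
Rate = 22712.73 ng/hr ÷ 1824.895 ng/mL = 12.44605 mL/hr
Volume infused so far = 12.44605 mL/hr × 4.1 hr = 51.0288 mL
Volume remaining = 474 − 51.0288 = 422.9712 mL
New rate:
Dose = 13 ng/kg/min × 47.31818 kg = 615.1364 ng/min
615.1364 ng/min × 60 min/hr = 36908.18 ng/hr
Rate = 36908.18 ng/hr ÷ 1824.895 ng/mL = 20.22483 mL/hr
Time remaining = 422.9712 mL ÷ 20.22483 mL/hr = 20.91346 hr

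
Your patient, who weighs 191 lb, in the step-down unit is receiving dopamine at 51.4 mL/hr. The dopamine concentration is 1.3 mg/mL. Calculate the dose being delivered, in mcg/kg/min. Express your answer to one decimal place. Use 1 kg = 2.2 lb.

12.8 mcg/kg/min

Weight = 191 lb ÷ 2.2 lb/kg = 86.81818 kg
Concentration = 1.3 mg/mL = 1300 mcg/mL
Drug rate = 51.4 mL/hr × 1300 mcg/mL = 66820 mcg/hr
66820 mcg/hr ÷ 60 min/hr = 1113.667 mcg/min
1113.667 mcg/min ÷ 86.81818 kg = 12.82757 mcg/kg/min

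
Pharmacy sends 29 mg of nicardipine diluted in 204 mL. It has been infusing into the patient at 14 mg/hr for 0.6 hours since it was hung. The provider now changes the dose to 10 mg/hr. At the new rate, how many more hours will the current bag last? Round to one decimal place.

Initial rate:
Concentration = 29 mg ÷ 204 mL = 0.1421569 mg/mL
Rate = 14 mg/hr ÷ 0.1421569 mg/mL = 98.48276 mL/hr
Volume infused so far = 98.48276 mL/hr × 0.6 hr = 59.08966 mL
Volume remaining = 204 − 59.08966 = 144.9103 mL
New rate:
Rate = 10 mg/hr ÷ 0.1421569 mg/mL = 70.34483 mL/hr
Time remaining = 144.9103 mL ÷ 70.34483 mL/hr = 2.06 hr

2.1 hours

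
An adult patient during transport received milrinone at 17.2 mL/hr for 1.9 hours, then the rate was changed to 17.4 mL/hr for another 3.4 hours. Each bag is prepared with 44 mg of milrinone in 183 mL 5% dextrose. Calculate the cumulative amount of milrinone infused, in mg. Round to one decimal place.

22.1 mg

Concentration = 44 mg ÷ 183 mL = 0.2404372 mg/mL
Stage 1: 17.2 mL/hr × 1.9 hr = 32.68 mL → 32.68 mL × 0.2404372 mg/mL = 7.857486 mg
Stage 2: 17.4 mL/hr × 3.4 hr = 59.16 mL → 59.16 mL × 0.2404372 mg/mL = 14.22426 mg
Total = 7.857486 + 14.22426 = 22.08175 mg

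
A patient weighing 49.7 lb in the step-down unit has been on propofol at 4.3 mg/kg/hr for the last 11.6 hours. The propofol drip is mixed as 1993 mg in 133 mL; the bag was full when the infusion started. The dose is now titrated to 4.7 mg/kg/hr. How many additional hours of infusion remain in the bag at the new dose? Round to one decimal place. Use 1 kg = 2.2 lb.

Initial rate:
Weight = 49.7 lb ÷ 2.2 lb/kg = 22.59091 kg
Dose = 4.3 mg/kg/hr × 22.59091 kg = 97.14091 mg/hr
Concentration = 1993 mg ÷ 133 mL = 14.98496 mg/mL
Rate = 97.14091 mg/hr ÷ 14.98496 mg/mL = 6.482559 mL/hr
Volume infused so far = 6.482559 mL/hr × 11.6 hr = 75.19769 mL
Volume remaining = 133 − 75.19769 = 57.80231 mL
New rate:
Dose = 4.7 mg/kg/hr × 22.59091 kg = 106.1773 mg/hr
Rate = 106.1773 mg/hr ÷ 14.98496 mg/mL = 7.085588 mL/hr
Time remaining = 57.80231 mL ÷ 7.085588 mL/hr = 8.157729 hr

8.2 hours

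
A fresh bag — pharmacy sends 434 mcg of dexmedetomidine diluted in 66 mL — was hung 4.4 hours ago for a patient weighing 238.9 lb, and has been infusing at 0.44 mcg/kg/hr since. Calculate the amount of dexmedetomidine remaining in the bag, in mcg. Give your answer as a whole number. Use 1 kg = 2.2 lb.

Weight = 238.9 lb ÷ 2.2 lb/kg = 108.5909 kg
Dose = 0.44 mcg/kg/hr × 108.5909 kg = 47.78 mcg/hr
Concentration = 434 mcg ÷ 66 mL = 6.575758 mcg/mL
Rate = 47.78 mcg/hr ÷ 6.575758 mcg/mL = 7.266083 mL/hr
Volume infused = 7.266083 mL/hr × 4.4 hr = 31.97076 mL
Volume remaining = 66 − 31.97076 = 34.02924 mL
Drug remaining = 34.02924 mL × 6.575758 mcg/mL = 223.768 mcg

224 mcg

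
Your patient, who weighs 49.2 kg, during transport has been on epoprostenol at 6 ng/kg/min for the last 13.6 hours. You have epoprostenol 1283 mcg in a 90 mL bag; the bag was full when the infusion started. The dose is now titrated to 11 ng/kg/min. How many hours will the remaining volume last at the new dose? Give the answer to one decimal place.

32.1 hours

Initial rate:
Dose = 6 ng/kg/min × 49.2 kg = 295.2 ng/min
295.2 ng/min × 60 min/hr = 17712 ng/hr
Concentration = 1283 mcg ÷ 90 mL = 14.25556 mcg/mL = 14255.56 ng/mL
Rate = 17712 ng/hr ÷ 14255.56 ng/mL = 1.242463 mL/hr
Volume infused so far = 1.242463 mL/hr × 13.6 hr = 16.8975 mL
Volume remaining = 90 − 16.8975 = 73.1025 mL
New rate:
Dose = 11 ng/kg/min × 49.2 kg = 541.2 ng/min
541.2 ng/min × 60 min/hr = 32472 ng/hr
Rate = 32472 ng/hr ÷ 14255.56 ng/mL = 2.277849 mL/hr
Time remaining = 73.1025 mL ÷ 2.277849 mL/hr = 32.09278 hr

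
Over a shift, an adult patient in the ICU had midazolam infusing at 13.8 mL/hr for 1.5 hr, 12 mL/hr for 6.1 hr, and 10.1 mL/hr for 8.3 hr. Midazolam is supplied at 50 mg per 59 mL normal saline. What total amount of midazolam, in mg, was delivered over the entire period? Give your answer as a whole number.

151 mg

Concentration = 50 mg ÷ 59 mL = 0.8474576 mg/mL
Stage 1: 13.8 mL/hr × 1.5 hr = 20.7 mL → 20.7 mL × 0.8474576 mg/mL = 17.54237 mg
Stage 2: 12 mL/hr × 6.1 hr = 73.2 mL → 73.2 mL × 0.8474576 mg/mL = 62.0339 mg
Stage 3: 10.1 mL/hr × 8.3 hr = 83.83 mL → 83.83 mL × 0.8474576 mg/mL = 71.04237 mg
Total = 17.54237 + 62.0339 + 71.04237 = 150.6186 mg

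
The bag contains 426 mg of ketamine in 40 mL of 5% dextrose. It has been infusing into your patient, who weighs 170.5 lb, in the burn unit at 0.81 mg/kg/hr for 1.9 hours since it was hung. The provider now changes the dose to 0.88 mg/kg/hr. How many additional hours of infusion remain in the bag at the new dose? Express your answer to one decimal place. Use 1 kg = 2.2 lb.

4.5 hours

Initial rate:
Weight = 170.5 lb ÷ 2.2 lb/kg = 77.5 kg
Dose = 0.81 mg/kg/hr × 77.5 kg = 62.775 mg/hr
Concentration = 426 mg ÷ 40 mL = 10.65 mg/mL
Rate = 62.775 mg/hr ÷ 10.65 mg/mL = 5.894366 mL/hr
Volume infused so far = 5.894366 mL/hr × 1.9 hr = 11.1993 mL
Volume remaining = 40 − 11.1993 = 28.8007 mL
New rate:
Dose = 0.88 mg/kg/hr × 77.5 kg = 68.2 mg/hr
Rate = 68.2 mg/hr ÷ 10.65 mg/mL = 6.403756 mL/hr
Time remaining = 28.8007 mL ÷ 6.403756 mL/hr = 4.497471 hr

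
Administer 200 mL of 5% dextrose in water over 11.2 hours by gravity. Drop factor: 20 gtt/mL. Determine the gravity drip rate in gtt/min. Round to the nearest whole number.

6 gtt/min

200 mL ÷ (11.2 hr × 60 = 672 min) = 0.297619 mL/min
0.297619 mL/min × 20 gtt/mL = 5.952381 gtt/min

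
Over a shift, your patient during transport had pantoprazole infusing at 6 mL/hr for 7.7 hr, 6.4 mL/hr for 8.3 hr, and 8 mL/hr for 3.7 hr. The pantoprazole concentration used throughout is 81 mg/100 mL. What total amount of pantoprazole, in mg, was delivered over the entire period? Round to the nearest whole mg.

Concentration = 81 mg ÷ 100 mL = 0.81 mg/mL
Stage 1: 6 mL/hr × 7.7 hr = 46.2 mL → 46.2 mL × 0.81 mg/mL = 37.422 mg
Stage 2: 6.4 mL/hr × 8.3 hr = 53.12 mL → 53.12 mL × 0.81 mg/mL = 43.0272 mg
Stage 3: 8 mL/hr × 3.7 hr = 29.6 mL → 29.6 mL × 0.81 mg/mL = 23.976 mg
Total = 37.422 + 43.0272 + 23.976 = 104.4252 mg

104 mg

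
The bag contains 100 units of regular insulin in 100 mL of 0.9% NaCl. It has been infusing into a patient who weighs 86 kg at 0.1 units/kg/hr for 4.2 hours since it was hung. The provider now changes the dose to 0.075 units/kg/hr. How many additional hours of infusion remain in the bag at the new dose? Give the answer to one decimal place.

Initial rate:
Dose = 0.1 units/kg/hr × 86 kg = 8.6 units/hr
Concentration = 100 units ÷ 100 mL = 1 units/mL
Rate = 8.6 units/hr ÷ 1 units/mL = 8.6 mL/hr
Volume infused so far = 8.6 mL/hr × 4.2 hr = 36.12 mL
Volume remaining = 100 − 36.12 = 63.88 mL
New rate:
Dose = 0.075 units/kg/hr × 86 kg = 6.45 units/hr
Rate = 6.45 units/hr ÷ 1 units/mL = 6.45 mL/hr
Time remaining = 63.88 mL ÷ 6.45 mL/hr = 9.903876 hr

9.9 hours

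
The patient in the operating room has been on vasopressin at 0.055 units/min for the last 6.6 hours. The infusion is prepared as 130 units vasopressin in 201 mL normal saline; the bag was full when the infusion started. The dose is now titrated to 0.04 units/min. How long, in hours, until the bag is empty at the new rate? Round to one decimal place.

Initial rate:
0.055 units/min × 60 min/hr = 3.3 units/hr
Concentration = 130 units ÷ 201 mL = 0.6467662 units/mL
Rate = 3.3 units/hr ÷ 0.6467662 units/mL = 5.102308 mL/hr
Volume infused so far = 5.102308 mL/hr × 6.6 hr = 33.67523 mL
Volume remaining = 201 − 33.67523 = 167.3248 mL
New rate:
0.04 units/min × 60 min/hr = 2.4 units/hr
Rate = 2.4 units/hr ÷ 0.6467662 units/mL = 3.710769 mL/hr
Time remaining = 167.3248 mL ÷ 3.710769 mL/hr = 45.09167 hr

45.1 hours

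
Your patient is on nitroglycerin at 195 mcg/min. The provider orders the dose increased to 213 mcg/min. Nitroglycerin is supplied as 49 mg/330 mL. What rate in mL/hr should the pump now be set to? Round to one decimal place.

213 mcg/min × 60 min/hr = 12780 mcg/hr
Concentration = 49 mg ÷ 330 mL = 0.1484848 mg/mL = 148.4848 mcg/mL
Rate = 12780 mcg/hr ÷ 148.4848 mcg/mL = 86.06939 mL/hr

86.1 mL/hr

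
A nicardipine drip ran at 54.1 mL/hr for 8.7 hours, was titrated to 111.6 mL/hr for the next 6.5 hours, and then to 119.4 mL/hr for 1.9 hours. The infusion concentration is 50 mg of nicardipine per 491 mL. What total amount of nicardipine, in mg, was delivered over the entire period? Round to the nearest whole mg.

Concentration = 50 mg ÷ 491 mL = 0.101833 mg/mL
Stage 1: 54.1 mL/hr × 8.7 hr = 470.67 mL → 470.67 mL × 0.101833 mg/mL = 47.92974 mg
Stage 2: 111.6 mL/hr × 6.5 hr = 725.4 mL → 725.4 mL × 0.101833 mg/mL = 73.86965 mg
Stage 3: 119.4 mL/hr × 1.9 hr = 226.86 mL → 226.86 mL × 0.101833 mg/mL = 23.10183 mg
Total = 47.92974 + 73.86965 + 23.10183 = 144.9012 mg

145 mg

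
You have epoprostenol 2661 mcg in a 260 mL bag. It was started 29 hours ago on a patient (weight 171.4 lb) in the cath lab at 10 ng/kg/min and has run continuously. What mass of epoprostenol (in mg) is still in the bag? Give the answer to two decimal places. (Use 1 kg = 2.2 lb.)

Weight = 171.4 lb ÷ 2.2 lb/kg = 77.90909 kg
Dose = 10 ng/kg/min × 77.90909 kg = 779.0909 ng/min
779.0909 ng/min × 60 min/hr = 46745.45 ng/hr
Concentration = 2661 mcg ÷ 260 mL = 10.23462 mcg/mL = 10234.62 ng/mL
Rate = 46745.45 ng/hr ÷ 10234.62 ng/mL = 4.567388 mL/hr
Volume infused = 4.567388 mL/hr × 29 hr = 132.4542 mL
Volume remaining = 260 − 132.4542 = 127.5458 mL
Drug remaining = 127.5458 mL × 10234.62 ng/mL = 1305382 ng = 1.305382 mg

1.31 mg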